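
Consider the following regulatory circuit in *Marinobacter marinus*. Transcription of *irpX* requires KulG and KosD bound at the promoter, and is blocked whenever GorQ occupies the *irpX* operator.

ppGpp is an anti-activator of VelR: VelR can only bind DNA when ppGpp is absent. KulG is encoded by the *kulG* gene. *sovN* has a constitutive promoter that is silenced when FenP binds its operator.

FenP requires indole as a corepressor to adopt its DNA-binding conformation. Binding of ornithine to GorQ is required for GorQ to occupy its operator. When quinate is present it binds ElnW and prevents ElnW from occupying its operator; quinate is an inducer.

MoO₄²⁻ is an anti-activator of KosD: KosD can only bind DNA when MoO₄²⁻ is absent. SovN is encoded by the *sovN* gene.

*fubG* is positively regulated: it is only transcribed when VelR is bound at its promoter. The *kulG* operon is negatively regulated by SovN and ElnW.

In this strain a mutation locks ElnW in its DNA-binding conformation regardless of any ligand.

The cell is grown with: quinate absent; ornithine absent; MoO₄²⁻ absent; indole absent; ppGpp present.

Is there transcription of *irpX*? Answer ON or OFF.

Ornithine is absent, so GorQ is inactive.
Indole is absent, so FenP is inactive.
With no repressor bound, *sovN* is transcribed.
So SovN is produced and active.
ElnW is constitutively active in this strain.
With repressor SovN bound, *kulG* is not transcribed.
So KulG is not produced.
MoO₄²⁻ is absent, so KosD is active.
Required activator KulG is absent, so *irpX* is not transcribed.

OFF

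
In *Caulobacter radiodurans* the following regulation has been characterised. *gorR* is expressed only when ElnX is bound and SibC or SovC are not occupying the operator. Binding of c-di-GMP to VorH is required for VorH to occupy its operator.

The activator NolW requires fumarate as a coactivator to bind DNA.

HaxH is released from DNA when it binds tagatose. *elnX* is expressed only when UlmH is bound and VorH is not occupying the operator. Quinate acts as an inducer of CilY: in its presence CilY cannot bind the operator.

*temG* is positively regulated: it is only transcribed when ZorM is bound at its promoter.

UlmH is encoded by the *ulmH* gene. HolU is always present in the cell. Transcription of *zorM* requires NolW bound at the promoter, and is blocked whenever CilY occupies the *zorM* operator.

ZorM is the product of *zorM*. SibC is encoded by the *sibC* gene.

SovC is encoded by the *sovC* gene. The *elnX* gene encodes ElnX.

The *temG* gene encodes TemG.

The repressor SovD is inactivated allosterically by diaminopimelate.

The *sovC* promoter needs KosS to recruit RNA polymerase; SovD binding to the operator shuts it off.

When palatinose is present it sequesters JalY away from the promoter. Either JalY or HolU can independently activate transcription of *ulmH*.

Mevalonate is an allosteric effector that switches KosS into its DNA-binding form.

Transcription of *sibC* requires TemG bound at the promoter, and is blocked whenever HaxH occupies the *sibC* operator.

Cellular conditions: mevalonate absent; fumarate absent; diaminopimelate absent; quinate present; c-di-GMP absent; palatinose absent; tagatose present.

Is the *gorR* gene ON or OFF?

Tagatose is present, so HaxH is inactive.
Fumarate is absent, so NolW is inactive.
Quinate is present, so CilY is inactive.
Required activator NolW is absent, so *zorM* is not transcribed.
So ZorM is not produced.
Required activator ZorM is absent, so *temG* is not transcribed.
So TemG is not produced.
Required activator TemG is absent, so *sibC* is not transcribed.
So SibC is not produced.
Palatinose is absent, so JalY is active.
HolU is produced constitutively and is active.
Activator JalY is present, so *ulmH* is transcribed.
So UlmH is produced and active.
c-di-GMP is absent, so VorH is inactive.
No repressor is bound and UlmH is active, so *elnX* is transcribed.
So ElnX is produced and active.
Diaminopimelate is absent, so SovD is active.
Mevalonate is absent, so KosS is inactive.
With repressor SovD bound, *sovC* is not transcribed.
So SovC is not produced.
No repressor is bound and ElnX is active, so *gorR* is transcribed.

ON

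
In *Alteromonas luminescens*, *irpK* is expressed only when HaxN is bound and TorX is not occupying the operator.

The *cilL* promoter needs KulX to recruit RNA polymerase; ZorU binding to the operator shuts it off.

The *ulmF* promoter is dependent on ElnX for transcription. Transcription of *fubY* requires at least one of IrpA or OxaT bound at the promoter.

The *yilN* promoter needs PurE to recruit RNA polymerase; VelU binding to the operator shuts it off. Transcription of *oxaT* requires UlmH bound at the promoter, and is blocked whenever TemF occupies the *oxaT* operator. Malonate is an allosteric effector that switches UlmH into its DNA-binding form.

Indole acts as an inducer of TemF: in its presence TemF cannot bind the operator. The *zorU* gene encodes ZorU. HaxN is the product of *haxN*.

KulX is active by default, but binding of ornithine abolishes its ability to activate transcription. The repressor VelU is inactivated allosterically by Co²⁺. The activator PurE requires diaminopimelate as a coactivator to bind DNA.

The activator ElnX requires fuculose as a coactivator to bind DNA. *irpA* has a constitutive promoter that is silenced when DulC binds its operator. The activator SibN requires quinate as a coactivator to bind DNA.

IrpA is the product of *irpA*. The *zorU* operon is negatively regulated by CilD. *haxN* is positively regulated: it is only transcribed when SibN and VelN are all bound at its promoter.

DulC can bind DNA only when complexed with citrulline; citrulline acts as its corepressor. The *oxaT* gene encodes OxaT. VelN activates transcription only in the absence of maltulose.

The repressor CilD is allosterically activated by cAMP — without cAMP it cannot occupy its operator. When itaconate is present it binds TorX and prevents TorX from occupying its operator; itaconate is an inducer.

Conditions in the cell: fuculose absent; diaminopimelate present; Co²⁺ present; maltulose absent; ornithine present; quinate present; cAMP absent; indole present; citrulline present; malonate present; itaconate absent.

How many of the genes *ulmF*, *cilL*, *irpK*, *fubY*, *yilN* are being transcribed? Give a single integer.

Fuculose is absent, so ElnX is inactive.
Required activator ElnX is absent, so *ulmF* is not transcribed.
→ *ulmF* is OFF.
cAMP is absent, so CilD is inactive.
With no repressor bound, *zorU* is transcribed.
So ZorU is produced and active.
Ornithine is present, so KulX is inactive.
With repressor ZorU bound, *cilL* is not transcribed.
→ *cilL* is OFF.
Quinate is present, so SibN is active.
Maltulose is absent, so VelN is active.
No repressor is bound and SibN and VelN are active, so *haxN* is transcribed.
So HaxN is produced and active.
Itaconate is absent, so TorX is active.
With repressor TorX bound, *irpK* is not transcribed.
→ *irpK* is OFF.
Citrulline is present, so DulC is active.
With repressor DulC bound, *irpA* is not transcribed.
So IrpA is not produced.
Malonate is present, so UlmH is active.
Indole is present, so TemF is inactive.
No repressor is bound and UlmH is active, so *oxaT* is transcribed.
So OxaT is produced and active.
Activator OxaT is present, so *fubY* is transcribed.
→ *fubY* is ON.
Co²⁺ is present, so VelU is inactive.
Diaminopimelate is present, so PurE is active.
No repressor is bound and PurE is active, so *yilN* is transcribed.
→ *yilN* is ON.
2 of the 5 genes are transcribed.

2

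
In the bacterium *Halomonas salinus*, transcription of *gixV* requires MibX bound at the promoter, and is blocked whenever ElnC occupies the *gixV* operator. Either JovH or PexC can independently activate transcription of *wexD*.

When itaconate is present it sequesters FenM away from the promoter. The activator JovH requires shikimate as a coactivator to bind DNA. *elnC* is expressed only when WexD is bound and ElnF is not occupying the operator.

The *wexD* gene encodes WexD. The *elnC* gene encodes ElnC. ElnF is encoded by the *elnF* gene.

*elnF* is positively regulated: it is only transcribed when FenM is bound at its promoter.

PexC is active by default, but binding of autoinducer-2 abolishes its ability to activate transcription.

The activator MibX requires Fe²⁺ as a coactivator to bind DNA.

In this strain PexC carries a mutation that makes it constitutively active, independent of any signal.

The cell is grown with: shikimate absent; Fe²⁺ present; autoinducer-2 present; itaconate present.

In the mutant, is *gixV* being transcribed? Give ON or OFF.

Shikimate is absent, so JovH is inactive.
PexC is constitutively active in this strain.
Activator PexC is present, so *wexD* is transcribed.
So WexD is produced and active.
Itaconate is present, so FenM is inactive.
Required activator FenM is absent, so *elnF* is not transcribed.
So ElnF is not produced.
No repressor is bound and WexD is active, so *elnC* is transcribed.
So ElnC is produced and active.
Fe²⁺ is present, so MibX is active.
With repressor ElnC bound, *gixV* is not transcribed.

OFF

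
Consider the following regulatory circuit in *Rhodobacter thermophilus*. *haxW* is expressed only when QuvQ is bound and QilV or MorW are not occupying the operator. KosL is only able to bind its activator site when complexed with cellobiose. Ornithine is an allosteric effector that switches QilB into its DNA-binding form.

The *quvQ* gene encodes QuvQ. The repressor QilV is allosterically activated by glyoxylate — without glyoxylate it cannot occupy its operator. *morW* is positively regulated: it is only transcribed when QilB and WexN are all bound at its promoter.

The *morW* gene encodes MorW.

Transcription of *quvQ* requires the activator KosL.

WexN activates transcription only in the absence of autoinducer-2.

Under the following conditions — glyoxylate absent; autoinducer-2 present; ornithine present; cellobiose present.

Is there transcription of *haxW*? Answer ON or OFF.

ON

Cellobiose is present, so KosL is active.
No repressor is bound and KosL is active, so *quvQ* is transcribed.
So QuvQ is produced and active.
Glyoxylate is absent, so QilV is inactive.
Ornithine is present, so QilB is active.
Autoinducer-2 is present, so WexN is inactive.
Required activator WexN is absent, so *morW* is not transcribed.
So MorW is not produced.
No repressor is bound and QuvQ is active, so *haxW* is transcribed.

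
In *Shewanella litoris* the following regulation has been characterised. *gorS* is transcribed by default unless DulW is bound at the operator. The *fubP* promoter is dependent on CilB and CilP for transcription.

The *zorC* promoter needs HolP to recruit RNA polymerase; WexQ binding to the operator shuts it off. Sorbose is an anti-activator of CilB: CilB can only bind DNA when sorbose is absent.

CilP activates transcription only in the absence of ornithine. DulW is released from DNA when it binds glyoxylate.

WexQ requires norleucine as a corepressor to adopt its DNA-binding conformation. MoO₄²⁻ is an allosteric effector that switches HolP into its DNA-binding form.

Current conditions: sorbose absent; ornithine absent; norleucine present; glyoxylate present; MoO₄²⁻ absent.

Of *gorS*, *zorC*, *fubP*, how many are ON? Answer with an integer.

2

Glyoxylate is present, so DulW is inactive.
With no repressor bound, *gorS* is transcribed.
→ *gorS* is ON.
Norleucine is present, so WexQ is active.
MoO₄²⁻ is absent, so HolP is inactive.
With repressor WexQ bound, *zorC* is not transcribed.
→ *zorC* is OFF.
Sorbose is absent, so CilB is active.
Ornithine is absent, so CilP is active.
No repressor is bound and CilB and CilP are active, so *fubP* is transcribed.
→ *fubP* is ON.
2 of the 3 genes are transcribed.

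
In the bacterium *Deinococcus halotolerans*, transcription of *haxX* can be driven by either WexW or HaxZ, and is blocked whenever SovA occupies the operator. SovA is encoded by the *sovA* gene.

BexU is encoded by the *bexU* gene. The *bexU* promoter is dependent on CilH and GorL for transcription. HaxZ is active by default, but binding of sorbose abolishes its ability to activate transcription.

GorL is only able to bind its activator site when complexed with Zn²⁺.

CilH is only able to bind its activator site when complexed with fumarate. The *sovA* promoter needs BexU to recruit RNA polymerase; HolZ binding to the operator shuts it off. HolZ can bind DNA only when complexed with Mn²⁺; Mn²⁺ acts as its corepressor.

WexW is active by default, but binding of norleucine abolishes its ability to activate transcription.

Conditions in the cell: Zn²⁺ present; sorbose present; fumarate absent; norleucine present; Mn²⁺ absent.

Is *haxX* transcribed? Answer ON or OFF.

Norleucine is present, so WexW is inactive.
Sorbose is present, so HaxZ is inactive.
Fumarate is absent, so CilH is inactive.
Zn²⁺ is present, so GorL is active.
Required activator CilH is absent, so *bexU* is not transcribed.
So BexU is not produced.
Mn²⁺ is absent, so HolZ is inactive.
Required activator BexU is absent, so *sovA* is not transcribed.
So SovA is not produced.
No activator is available at the *haxX* promoter, so *haxX* is not transcribed.

OFF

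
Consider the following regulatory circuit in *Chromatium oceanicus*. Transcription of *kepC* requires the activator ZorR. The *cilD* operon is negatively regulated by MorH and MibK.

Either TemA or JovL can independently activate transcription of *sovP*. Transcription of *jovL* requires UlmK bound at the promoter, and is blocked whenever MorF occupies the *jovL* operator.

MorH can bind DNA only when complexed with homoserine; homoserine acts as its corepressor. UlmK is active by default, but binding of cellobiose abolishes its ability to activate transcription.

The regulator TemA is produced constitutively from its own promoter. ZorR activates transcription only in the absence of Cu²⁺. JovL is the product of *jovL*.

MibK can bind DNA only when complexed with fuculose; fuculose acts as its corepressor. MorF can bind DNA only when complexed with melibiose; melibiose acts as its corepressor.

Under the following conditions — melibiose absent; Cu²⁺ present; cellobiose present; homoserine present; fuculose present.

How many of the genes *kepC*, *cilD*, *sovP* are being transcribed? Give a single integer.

Cu²⁺ is present, so ZorR is inactive.
Required activator ZorR is absent, so *kepC* is not transcribed.
→ *kepC* is OFF.
Homoserine is present, so MorH is active.
Fuculose is present, so MibK is active.
With repressor MorH bound, *cilD* is not transcribed.
→ *cilD* is OFF.
TemA is produced constitutively and is active.
Melibiose is absent, so MorF is inactive.
Cellobiose is present, so UlmK is inactive.
Required activator UlmK is absent, so *jovL* is not transcribed.
So JovL is not produced.
Activator TemA is present, so *sovP* is transcribed.
→ *sovP* is ON.
1 of the 3 genes is transcribed.

1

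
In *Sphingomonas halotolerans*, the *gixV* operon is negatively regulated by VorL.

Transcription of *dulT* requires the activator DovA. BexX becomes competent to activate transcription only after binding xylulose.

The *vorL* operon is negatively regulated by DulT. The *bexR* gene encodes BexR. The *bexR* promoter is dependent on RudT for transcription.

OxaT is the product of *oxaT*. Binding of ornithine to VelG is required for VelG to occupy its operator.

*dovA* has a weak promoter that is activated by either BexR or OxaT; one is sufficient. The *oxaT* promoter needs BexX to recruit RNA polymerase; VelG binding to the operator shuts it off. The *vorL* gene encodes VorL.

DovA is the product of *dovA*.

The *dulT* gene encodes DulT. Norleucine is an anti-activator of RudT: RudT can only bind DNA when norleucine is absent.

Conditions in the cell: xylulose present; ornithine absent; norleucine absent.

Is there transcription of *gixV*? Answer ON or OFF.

ON

Norleucine is absent, so RudT is active.
No repressor is bound and RudT is active, so *bexR* is transcribed.
So BexR is produced and active.
Xylulose is present, so BexX is active.
Ornithine is absent, so VelG is inactive.
No repressor is bound and BexX is active, so *oxaT* is transcribed.
So OxaT is produced and active.
Activator BexR is present, so *dovA* is transcribed.
So DovA is produced and active.
No repressor is bound and DovA is active, so *dulT* is transcribed.
So DulT is produced and active.
With repressor DulT bound, *vorL* is not transcribed.
So VorL is not produced.
With no repressor bound, *gixV* is transcribed.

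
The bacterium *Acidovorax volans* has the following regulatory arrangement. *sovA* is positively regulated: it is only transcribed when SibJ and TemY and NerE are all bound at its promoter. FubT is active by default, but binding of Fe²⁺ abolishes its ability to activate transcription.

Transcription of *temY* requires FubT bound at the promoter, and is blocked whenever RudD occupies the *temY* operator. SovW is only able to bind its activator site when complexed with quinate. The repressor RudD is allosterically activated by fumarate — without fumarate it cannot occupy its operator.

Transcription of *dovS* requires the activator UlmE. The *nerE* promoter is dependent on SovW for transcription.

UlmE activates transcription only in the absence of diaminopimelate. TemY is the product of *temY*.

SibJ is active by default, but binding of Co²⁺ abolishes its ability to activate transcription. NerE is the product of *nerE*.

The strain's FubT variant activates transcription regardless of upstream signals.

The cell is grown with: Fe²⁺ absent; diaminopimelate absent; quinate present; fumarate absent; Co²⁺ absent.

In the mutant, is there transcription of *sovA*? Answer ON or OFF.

ON

Co²⁺ is absent, so SibJ is active.
Fumarate is absent, so RudD is inactive.
FubT is constitutively active in this strain.
No repressor is bound and FubT is active, so *temY* is transcribed.
So TemY is produced and active.
Quinate is present, so SovW is active.
No repressor is bound and SovW is active, so *nerE* is transcribed.
So NerE is produced and active.
No repressor is bound and SibJ and TemY and NerE are active, so *sovA* is transcribed.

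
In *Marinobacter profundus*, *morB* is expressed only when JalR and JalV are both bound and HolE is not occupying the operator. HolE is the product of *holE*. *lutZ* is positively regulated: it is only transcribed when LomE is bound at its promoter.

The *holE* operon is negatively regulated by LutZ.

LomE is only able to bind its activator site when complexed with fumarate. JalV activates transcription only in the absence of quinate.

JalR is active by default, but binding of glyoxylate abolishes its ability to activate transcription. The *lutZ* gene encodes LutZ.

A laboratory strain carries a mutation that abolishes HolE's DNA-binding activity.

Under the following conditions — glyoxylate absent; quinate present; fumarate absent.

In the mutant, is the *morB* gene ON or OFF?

OFF

Glyoxylate is absent, so JalR is active.
Quinate is present, so JalV is inactive.
HolE is non-functional in this strain, so it has no effect.
Required activator JalV is absent, so *morB* is not transcribed.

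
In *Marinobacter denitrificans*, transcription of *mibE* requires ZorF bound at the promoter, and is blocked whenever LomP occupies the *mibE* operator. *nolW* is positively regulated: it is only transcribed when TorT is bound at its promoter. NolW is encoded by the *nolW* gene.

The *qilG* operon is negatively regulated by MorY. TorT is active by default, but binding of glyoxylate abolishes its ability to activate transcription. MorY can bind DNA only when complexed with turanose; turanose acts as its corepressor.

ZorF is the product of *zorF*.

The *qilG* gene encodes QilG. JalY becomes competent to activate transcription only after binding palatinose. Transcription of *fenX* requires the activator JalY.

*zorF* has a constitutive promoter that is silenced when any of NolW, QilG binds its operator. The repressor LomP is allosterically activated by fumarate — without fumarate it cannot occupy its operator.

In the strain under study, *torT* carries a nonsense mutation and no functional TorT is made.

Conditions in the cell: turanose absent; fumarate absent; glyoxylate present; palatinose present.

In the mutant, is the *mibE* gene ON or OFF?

Fumarate is absent, so LomP is inactive.
TorT is non-functional in this strain, so it has no effect.
Required activator TorT is absent, so *nolW* is not transcribed.
So NolW is not produced.
Turanose is absent, so MorY is inactive.
With no repressor bound, *qilG* is transcribed.
So QilG is produced and active.
With repressor QilG bound, *zorF* is not transcribed.
So ZorF is not produced.
Required activator ZorF is absent, so *mibE* is not transcribed.

OFF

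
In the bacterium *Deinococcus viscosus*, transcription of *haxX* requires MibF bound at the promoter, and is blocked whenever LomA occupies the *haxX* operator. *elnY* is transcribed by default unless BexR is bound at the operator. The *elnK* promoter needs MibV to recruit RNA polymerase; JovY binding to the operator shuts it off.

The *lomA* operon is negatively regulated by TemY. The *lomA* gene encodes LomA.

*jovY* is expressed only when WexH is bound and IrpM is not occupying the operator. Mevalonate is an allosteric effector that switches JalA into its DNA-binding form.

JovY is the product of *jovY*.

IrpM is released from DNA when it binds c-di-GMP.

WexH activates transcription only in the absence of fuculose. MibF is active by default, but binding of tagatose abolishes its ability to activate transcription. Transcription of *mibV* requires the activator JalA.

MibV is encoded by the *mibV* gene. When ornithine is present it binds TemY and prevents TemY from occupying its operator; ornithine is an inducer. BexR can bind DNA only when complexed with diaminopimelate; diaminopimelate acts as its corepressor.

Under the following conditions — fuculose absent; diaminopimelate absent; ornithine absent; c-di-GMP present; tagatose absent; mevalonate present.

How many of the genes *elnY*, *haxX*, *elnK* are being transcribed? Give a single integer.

2

Diaminopimelate is absent, so BexR is inactive.
With no repressor bound, *elnY* is transcribed.
→ *elnY* is ON.
Tagatose is absent, so MibF is active.
Ornithine is absent, so TemY is active.
With repressor TemY bound, *lomA* is not transcribed.
So LomA is not produced.
No repressor is bound and MibF is active, so *haxX* is transcribed.
→ *haxX* is ON.
Mevalonate is present, so JalA is active.
No repressor is bound and JalA is active, so *mibV* is transcribed.
So MibV is produced and active.
c-di-GMP is present, so IrpM is inactive.
Fuculose is absent, so WexH is active.
No repressor is bound and WexH is active, so *jovY* is transcribed.
So JovY is produced and active.
With repressor JovY bound, *elnK* is not transcribed.
→ *elnK* is OFF.
2 of the 3 genes are transcribed.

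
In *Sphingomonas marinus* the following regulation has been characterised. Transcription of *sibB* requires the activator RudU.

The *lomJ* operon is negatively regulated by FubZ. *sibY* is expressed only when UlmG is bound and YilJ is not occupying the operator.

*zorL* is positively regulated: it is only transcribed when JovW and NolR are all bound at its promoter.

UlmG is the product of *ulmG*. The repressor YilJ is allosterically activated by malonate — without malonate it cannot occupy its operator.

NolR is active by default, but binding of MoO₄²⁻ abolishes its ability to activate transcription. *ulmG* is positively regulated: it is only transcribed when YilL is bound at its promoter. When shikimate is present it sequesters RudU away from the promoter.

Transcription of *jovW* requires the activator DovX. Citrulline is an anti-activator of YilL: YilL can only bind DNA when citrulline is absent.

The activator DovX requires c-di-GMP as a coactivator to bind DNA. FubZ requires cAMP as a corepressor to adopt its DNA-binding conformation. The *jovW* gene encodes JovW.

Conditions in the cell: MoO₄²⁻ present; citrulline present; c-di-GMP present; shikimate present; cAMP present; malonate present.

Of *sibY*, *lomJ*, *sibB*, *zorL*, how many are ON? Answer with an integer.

Malonate is present, so YilJ is active.
Citrulline is present, so YilL is inactive.
Required activator YilL is absent, so *ulmG* is not transcribed.
So UlmG is not produced.
With repressor YilJ bound, *sibY* is not transcribed.
→ *sibY* is OFF.
cAMP is present, so FubZ is active.
With repressor FubZ bound, *lomJ* is not transcribed.
→ *lomJ* is OFF.
Shikimate is present, so RudU is inactive.
Required activator RudU is absent, so *sibB* is not transcribed.
→ *sibB* is OFF.
c-di-GMP is present, so DovX is active.
No repressor is bound and DovX is active, so *jovW* is transcribed.
So JovW is produced and active.
MoO₄²⁻ is present, so NolR is inactive.
Required activator NolR is absent, so *zorL* is not transcribed.
→ *zorL* is OFF.
0 of the 4 genes are transcribed.

0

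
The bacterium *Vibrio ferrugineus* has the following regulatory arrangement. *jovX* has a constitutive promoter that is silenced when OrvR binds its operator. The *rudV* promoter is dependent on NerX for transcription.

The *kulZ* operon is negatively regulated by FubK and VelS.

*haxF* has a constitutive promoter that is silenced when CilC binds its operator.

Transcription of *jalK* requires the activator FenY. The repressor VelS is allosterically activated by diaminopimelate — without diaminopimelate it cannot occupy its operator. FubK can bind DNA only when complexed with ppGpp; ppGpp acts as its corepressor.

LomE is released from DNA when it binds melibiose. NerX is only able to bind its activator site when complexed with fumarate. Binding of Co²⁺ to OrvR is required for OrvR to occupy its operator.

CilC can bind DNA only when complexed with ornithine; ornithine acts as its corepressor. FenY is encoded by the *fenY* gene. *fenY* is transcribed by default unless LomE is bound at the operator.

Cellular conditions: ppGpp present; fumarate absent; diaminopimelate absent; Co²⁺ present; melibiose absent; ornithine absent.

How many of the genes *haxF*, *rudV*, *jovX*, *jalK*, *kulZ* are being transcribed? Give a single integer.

1

Ornithine is absent, so CilC is inactive.
With no repressor bound, *haxF* is transcribed.
→ *haxF* is ON.
Fumarate is absent, so NerX is inactive.
Required activator NerX is absent, so *rudV* is not transcribed.
→ *rudV* is OFF.
Co²⁺ is present, so OrvR is active.
With repressor OrvR bound, *jovX* is not transcribed.
→ *jovX* is OFF.
Melibiose is absent, so LomE is active.
With repressor LomE bound, *fenY* is not transcribed.
So FenY is not produced.
Required activator FenY is absent, so *jalK* is not transcribed.
→ *jalK* is OFF.
ppGpp is present, so FubK is active.
Diaminopimelate is absent, so VelS is inactive.
With repressor FubK bound, *kulZ* is not transcribed.
→ *kulZ* is OFF.
1 of the 5 genes is transcribed.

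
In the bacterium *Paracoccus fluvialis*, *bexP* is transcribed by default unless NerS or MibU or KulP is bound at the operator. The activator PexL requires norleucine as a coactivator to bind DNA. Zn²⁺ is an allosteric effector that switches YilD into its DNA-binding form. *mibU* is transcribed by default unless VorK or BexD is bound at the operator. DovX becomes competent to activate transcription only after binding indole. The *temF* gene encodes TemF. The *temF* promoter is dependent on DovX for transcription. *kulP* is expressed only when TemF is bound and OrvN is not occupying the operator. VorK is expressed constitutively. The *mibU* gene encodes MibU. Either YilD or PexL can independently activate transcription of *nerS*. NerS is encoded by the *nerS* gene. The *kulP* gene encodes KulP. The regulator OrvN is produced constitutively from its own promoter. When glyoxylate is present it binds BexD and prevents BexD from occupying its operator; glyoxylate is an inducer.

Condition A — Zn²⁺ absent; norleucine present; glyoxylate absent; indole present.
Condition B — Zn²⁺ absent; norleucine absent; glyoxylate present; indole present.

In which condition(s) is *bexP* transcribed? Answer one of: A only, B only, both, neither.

B only

Condition A:
Zn²⁺ is absent, so YilD is inactive.
Norleucine is present, so PexL is active.
Activator PexL is present, so *nerS* is transcribed.
So NerS is produced and active.
VorK is produced constitutively and is active.
Glyoxylate is absent, so BexD is active.
With repressor VorK bound, *mibU* is not transcribed.
So MibU is not produced.
OrvN is produced constitutively and is active.
Indole is present, so DovX is active.
No repressor is bound and DovX is active, so *temF* is transcribed.
So TemF is produced and active.
With repressor OrvN bound, *kulP* is not transcribed.
So KulP is not produced.
With repressor NerS bound, *bexP* is not transcribed.
→ *bexP* is OFF in A.
Condition B:
Zn²⁺ is absent, so YilD is inactive.
Norleucine is absent, so PexL is inactive.
No activator is available at the *nerS* promoter, so *nerS* is not transcribed.
So NerS is not produced.
VorK is produced constitutively and is active.
Glyoxylate is present, so BexD is inactive.
With repressor VorK bound, *mibU* is not transcribed.
So MibU is not produced.
OrvN is produced constitutively and is active.
Indole is present, so DovX is active.
No repressor is bound and DovX is active, so *temF* is transcribed.
So TemF is produced and active.
With repressor OrvN bound, *kulP* is not transcribed.
So KulP is not produced.
With no repressor bound, *bexP* is transcribed.
→ *bexP* is ON in B.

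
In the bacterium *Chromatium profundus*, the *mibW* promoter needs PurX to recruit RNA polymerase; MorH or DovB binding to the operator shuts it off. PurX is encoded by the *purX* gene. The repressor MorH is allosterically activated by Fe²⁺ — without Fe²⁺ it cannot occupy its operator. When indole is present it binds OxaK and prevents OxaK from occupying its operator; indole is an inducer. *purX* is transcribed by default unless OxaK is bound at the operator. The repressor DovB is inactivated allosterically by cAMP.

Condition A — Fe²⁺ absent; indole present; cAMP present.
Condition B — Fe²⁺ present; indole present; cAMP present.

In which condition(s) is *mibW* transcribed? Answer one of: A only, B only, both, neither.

Condition A:
Fe²⁺ is absent, so MorH is inactive.
Indole is present, so OxaK is inactive.
With no repressor bound, *purX* is transcribed.
So PurX is produced and active.
cAMP is present, so DovB is inactive.
No repressor is bound and PurX is active, so *mibW* is transcribed.
→ *mibW* is ON in A.
Condition B:
Fe²⁺ is present, so MorH is active.
Indole is present, so OxaK is inactive.
With no repressor bound, *purX* is transcribed.
So PurX is produced and active.
cAMP is present, so DovB is inactive.
With repressor MorH bound, *mibW* is not transcribed.
→ *mibW* is OFF in B.

A only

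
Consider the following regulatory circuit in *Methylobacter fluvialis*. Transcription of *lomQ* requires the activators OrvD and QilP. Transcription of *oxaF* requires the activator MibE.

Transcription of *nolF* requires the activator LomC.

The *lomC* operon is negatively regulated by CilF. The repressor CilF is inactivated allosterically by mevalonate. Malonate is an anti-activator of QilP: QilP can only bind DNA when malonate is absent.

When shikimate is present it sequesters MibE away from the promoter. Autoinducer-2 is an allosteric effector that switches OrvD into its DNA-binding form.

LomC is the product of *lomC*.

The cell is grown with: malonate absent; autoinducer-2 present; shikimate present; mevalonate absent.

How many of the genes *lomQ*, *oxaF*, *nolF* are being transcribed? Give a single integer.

Autoinducer-2 is present, so OrvD is active.
Malonate is absent, so QilP is active.
No repressor is bound and OrvD and QilP are active, so *lomQ* is transcribed.
→ *lomQ* is ON.
Shikimate is present, so MibE is inactive.
Required activator MibE is absent, so *oxaF* is not transcribed.
→ *oxaF* is OFF.
Mevalonate is absent, so CilF is active.
With repressor CilF bound, *lomC* is not transcribed.
So LomC is not produced.
Required activator LomC is absent, so *nolF* is not transcribed.
→ *nolF* is OFF.
1 of the 3 genes is transcribed.

1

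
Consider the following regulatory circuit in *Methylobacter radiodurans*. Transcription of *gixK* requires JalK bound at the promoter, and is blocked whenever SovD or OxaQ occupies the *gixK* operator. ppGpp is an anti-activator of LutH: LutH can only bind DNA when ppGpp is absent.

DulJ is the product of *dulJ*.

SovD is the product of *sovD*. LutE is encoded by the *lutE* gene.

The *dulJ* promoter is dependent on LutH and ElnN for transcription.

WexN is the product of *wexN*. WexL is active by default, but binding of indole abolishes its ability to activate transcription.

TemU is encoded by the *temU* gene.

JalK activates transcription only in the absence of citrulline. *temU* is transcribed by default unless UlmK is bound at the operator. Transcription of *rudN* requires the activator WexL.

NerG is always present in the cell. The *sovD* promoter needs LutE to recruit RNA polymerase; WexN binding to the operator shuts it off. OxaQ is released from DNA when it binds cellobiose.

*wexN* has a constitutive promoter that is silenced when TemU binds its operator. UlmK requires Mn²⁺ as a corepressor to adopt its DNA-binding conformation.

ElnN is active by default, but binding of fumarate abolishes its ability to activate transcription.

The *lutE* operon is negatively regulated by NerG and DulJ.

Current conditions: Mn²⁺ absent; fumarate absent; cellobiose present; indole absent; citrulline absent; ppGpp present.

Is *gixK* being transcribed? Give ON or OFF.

NerG is produced constitutively and is active.
ppGpp is present, so LutH is inactive.
Fumarate is absent, so ElnN is active.
Required activator LutH is absent, so *dulJ* is not transcribed.
So DulJ is not produced.
With repressor NerG bound, *lutE* is not transcribed.
So LutE is not produced.
Mn²⁺ is absent, so UlmK is inactive.
With no repressor bound, *temU* is transcribed.
So TemU is produced and active.
With repressor TemU bound, *wexN* is not transcribed.
So WexN is not produced.
Required activator LutE is absent, so *sovD* is not transcribed.
So SovD is not produced.
Citrulline is absent, so JalK is active.
Cellobiose is present, so OxaQ is inactive.
No repressor is bound and JalK is active, so *gixK* is transcribed.

ON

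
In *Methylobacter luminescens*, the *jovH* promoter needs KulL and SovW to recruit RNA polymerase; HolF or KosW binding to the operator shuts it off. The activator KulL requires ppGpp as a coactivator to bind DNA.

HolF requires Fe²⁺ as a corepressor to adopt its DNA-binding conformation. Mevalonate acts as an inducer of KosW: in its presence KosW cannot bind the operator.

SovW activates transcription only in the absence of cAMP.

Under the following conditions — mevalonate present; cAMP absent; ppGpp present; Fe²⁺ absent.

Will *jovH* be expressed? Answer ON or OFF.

ON

Fe²⁺ is absent, so HolF is inactive.
ppGpp is present, so KulL is active.
Mevalonate is present, so KosW is inactive.
cAMP is absent, so SovW is active.
No repressor is bound and KulL and SovW are active, so *jovH* is transcribed.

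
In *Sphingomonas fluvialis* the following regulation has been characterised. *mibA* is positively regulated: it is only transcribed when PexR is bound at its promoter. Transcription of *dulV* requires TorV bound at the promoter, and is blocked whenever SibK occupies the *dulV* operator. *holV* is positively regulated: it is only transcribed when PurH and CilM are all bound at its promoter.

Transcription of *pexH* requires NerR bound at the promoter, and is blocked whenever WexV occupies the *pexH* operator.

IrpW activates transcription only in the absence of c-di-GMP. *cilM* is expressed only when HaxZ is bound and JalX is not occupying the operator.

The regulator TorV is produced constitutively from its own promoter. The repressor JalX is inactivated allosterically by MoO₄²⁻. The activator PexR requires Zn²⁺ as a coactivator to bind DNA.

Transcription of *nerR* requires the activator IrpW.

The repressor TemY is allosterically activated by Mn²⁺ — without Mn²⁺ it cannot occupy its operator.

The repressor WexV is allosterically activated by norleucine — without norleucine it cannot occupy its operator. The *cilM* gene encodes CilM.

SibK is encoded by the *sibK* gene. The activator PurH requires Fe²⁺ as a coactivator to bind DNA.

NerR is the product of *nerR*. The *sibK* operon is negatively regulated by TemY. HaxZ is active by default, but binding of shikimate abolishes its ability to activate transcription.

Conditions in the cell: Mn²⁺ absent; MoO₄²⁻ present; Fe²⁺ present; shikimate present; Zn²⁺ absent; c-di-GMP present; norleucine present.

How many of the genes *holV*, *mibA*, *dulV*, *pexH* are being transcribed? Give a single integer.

0

Fe²⁺ is present, so PurH is active.
MoO₄²⁻ is present, so JalX is inactive.
Shikimate is present, so HaxZ is inactive.
Required activator HaxZ is absent, so *cilM* is not transcribed.
So CilM is not produced.
Required activator CilM is absent, so *holV* is not transcribed.
→ *holV* is OFF.
Zn²⁺ is absent, so PexR is inactive.
Required activator PexR is absent, so *mibA* is not transcribed.
→ *mibA* is OFF.
TorV is produced constitutively and is active.
Mn²⁺ is absent, so TemY is inactive.
With no repressor bound, *sibK* is transcribed.
So SibK is produced and active.
With repressor SibK bound, *dulV* is not transcribed.
→ *dulV* is OFF.
c-di-GMP is present, so IrpW is inactive.
Required activator IrpW is absent, so *nerR* is not transcribed.
So NerR is not produced.
Norleucine is present, so WexV is active.
With repressor WexV bound, *pexH* is not transcribed.
→ *pexH* is OFF.
0 of the 4 genes are transcribed.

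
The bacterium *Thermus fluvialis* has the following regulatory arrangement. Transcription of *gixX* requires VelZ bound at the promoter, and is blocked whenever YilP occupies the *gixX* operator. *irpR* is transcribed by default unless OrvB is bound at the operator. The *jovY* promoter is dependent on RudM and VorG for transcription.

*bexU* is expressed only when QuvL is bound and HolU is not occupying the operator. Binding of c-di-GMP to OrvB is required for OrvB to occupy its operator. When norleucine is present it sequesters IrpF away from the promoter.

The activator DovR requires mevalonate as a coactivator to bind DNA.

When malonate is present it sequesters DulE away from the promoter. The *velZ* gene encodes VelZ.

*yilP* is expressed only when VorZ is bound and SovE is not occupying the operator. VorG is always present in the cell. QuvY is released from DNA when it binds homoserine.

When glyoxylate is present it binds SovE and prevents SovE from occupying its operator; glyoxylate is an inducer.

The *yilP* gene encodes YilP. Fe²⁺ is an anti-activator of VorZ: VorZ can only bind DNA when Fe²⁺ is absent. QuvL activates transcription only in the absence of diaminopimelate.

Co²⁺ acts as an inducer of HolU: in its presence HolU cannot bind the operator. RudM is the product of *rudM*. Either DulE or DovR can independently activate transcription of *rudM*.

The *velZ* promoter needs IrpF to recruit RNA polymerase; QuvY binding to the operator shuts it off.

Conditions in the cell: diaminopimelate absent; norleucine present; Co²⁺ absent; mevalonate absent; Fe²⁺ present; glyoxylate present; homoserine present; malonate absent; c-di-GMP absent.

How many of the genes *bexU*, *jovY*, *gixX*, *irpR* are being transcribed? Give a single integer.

2

Co²⁺ is absent, so HolU is active.
Diaminopimelate is absent, so QuvL is active.
With repressor HolU bound, *bexU* is not transcribed.
→ *bexU* is OFF.
Malonate is absent, so DulE is active.
Mevalonate is absent, so DovR is inactive.
Activator DulE is present, so *rudM* is transcribed.
So RudM is produced and active.
VorG is produced constitutively and is active.
No repressor is bound and RudM and VorG are active, so *jovY* is transcribed.
→ *jovY* is ON.
Homoserine is present, so QuvY is inactive.
Norleucine is present, so IrpF is inactive.
Required activator IrpF is absent, so *velZ* is not transcribed.
So VelZ is not produced.
Glyoxylate is present, so SovE is inactive.
Fe²⁺ is present, so VorZ is inactive.
Required activator VorZ is absent, so *yilP* is not transcribed.
So YilP is not produced.
Required activator VelZ is absent, so *gixX* is not transcribed.
→ *gixX* is OFF.
c-di-GMP is absent, so OrvB is inactive.
With no repressor bound, *irpR* is transcribed.
→ *irpR* is ON.
2 of the 4 genes are transcribed.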